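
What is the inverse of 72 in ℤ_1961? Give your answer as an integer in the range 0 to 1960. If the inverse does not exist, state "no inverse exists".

1498

Extended Euclidean algorithm:
1961 = 27·72 + 17
72 = 4·17 + 4
17 = 4·4 + 1
4 = 4·1 + 0
The gcd is 1. Working backward:
1 = 17 − 4·4
1 = −4·72 + 17·17
1 = 17·1961 − 463·72
Hence 72⁻¹ ≡ -463 ≡ 1498 (mod 1961).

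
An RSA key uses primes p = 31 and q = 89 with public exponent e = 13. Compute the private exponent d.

φ(n) = (p−1)(q−1) = 30·88 = 2640.
Need d with 13·d ≡ 1 (mod 2640). Apply the extended Euclidean algorithm:
2640 = 203*13 + 1
13 = 13*1 + 0
Back-substitute:
1 = 2640 − 203·13
So 13·(-203) ≡ 1 (mod 2640), hence d ≡ -203 ≡ 2437 (mod 2640).

2437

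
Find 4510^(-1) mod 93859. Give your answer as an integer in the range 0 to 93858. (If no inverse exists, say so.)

31654

Apply the Euclidean algorithm to 93859 and 4510:
93859 = 20×4510 + 3659
4510 = 1×3659 + 851
3659 = 4×851 + 255
851 = 3×255 + 86
255 = 2×86 + 83
86 = 1×83 + 3
83 = 27×3 + 2
3 = 1×2 + 1
2 = 2×1 + 0
The gcd is 1. Working backward:
1 = 3 − 2
1 = −83 + 28·3
1 = 28·86 − 29·83
1 = −29·255 + 86·86
1 = 86·851 − 287·255
1 = −287·3659 + 1234·851
1 = 1234·4510 − 1521·3659
1 = −1521·93859 + 31654·4510
So 4510·31654 ≡ 1 (mod 93859).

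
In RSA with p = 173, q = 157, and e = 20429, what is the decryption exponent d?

3365

φ(n) = (p−1)(q−1) = 172·156 = 26832.
Need d with 20429·d ≡ 1 (mod 26832). Apply the extended Euclidean algorithm:
26832 = 1·20429 + 6403
20429 = 3·6403 + 1220
6403 = 5·1220 + 303
1220 = 4·303 + 8
303 = 37·8 + 7
8 = 1·7 + 1
7 = 7·1 + 0
Back-substitute:
1 = 8 − 7
1 = −303 + 38·8
1 = 38·1220 − 153·303
1 = −153·6403 + 803·1220
1 = 803·20429 − 2562·6403
1 = −2562·26832 + 3365·20429
So 20429·3365 ≡ 1 (mod 26832), hence d = 3365.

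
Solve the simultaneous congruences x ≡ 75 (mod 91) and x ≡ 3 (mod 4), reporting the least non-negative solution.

Write x = 75 + 91·k. Then 91·k ≡ 3 − 75 ≡ 0 (mod 4).
Need 91⁻¹ mod 4. Extended Euclid on (4, 3):
4 = 1×3 + 1
3 = 3×1 + 0
Back-substitute:
1 = 4 − 3
91⁻¹ ≡ 3 (mod 4), so k ≡ 3·0 ≡ 0 (mod 4).
x = 75 + 91·0 = 75.

75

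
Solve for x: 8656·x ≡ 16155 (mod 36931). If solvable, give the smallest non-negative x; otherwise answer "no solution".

31092

First find gcd(8656, 36931):
36931 = 4·8656 + 2307
8656 = 3·2307 + 1735
2307 = 1·1735 + 572
1735 = 3·572 + 19
572 = 30·19 + 2
19 = 9·2 + 1
2 = 2·1 + 0
gcd = 1, so a unique solution mod 36931 exists.
Back-substitute for the Bézout coefficients:
1 = 19 − 9·2
1 = −9·572 + 271·19
1 = 271·1735 − 822·572
1 = −822·2307 + 1093·1735
1 = 1093·8656 − 4101·2307
1 = −4101·36931 + 17497·8656
So 8656·(17497) ≡ 1 (mod 36931), giving 8656⁻¹ ≡ 17497.
x ≡ 8656⁻¹·16155 ≡ 17497·16155 ≡ 31092 (mod 36931).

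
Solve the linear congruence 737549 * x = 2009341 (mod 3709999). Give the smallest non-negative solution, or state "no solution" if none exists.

1132687

First find gcd(737549, 3709999):
3709999 = 5·737549 + 22254
737549 = 33·22254 + 3167
22254 = 7·3167 + 85
3167 = 37·85 + 22
85 = 3·22 + 19
22 = 1·19 + 3
19 = 6·3 + 1
3 = 3·1 + 0
gcd = 1, so a unique solution mod 3709999 exists.
Back-substitute for the Bézout coefficients:
1 = 19 − 6·3
1 = −6·22 + 7·19
1 = 7·85 − 27·22
1 = −27·3167 + 1006·85
1 = 1006·22254 − 7069·3167
1 = −7069·737549 + 234283·22254
1 = 234283·3709999 − 1178484·737549
So 737549·(-1178484) ≡ 1 (mod 3709999), giving 737549⁻¹ ≡ 2531515.
x ≡ 737549⁻¹·2009341 ≡ 2531515·2009341 ≡ 1132687 (mod 3709999).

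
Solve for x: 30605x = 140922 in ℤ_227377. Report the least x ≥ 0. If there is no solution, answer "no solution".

First find gcd(30605, 227377):
227377 = 7×30605 + 13142
30605 = 2×13142 + 4321
13142 = 3×4321 + 179
4321 = 24×179 + 25
179 = 7×25 + 4
25 = 6×4 + 1
4 = 4×1 + 0
gcd = 1, so a unique solution mod 227377 exists.
Back-substitute for the Bézout coefficients:
1 = 25 − 6·4
1 = −6·179 + 43·25
1 = 43·4321 − 1038·179
1 = −1038·13142 + 3157·4321
1 = 3157·30605 − 7352·13142
1 = −7352·227377 + 54621·30605
So 30605·(54621) ≡ 1 (mod 227377), giving 30605⁻¹ ≡ 54621.
x ≡ 30605⁻¹·140922 ≡ 54621·140922 ≡ 134358 (mod 227377).

134358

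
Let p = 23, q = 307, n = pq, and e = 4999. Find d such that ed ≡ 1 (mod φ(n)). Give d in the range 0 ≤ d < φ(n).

φ(n) = (p−1)(q−1) = 22·306 = 6732.
Need d with 4999·d ≡ 1 (mod 6732). Apply the extended Euclidean algorithm:
6732 = 1·4999 + 1733
4999 = 2·1733 + 1533
1733 = 1·1533 + 200
1533 = 7·200 + 133
200 = 1·133 + 67
133 = 1·67 + 66
67 = 1·66 + 1
66 = 66·1 + 0
Back-substitute:
1 = 67 − 66
1 = −133 + 2·67
1 = 2·200 − 3·133
1 = −3·1533 + 23·200
1 = 23·1733 − 26·1533
1 = −26·4999 + 75·1733
1 = 75·6732 − 101·4999
So 4999·(-101) ≡ 1 (mod 6732), hence d ≡ -101 ≡ 6631 (mod 6732).

6631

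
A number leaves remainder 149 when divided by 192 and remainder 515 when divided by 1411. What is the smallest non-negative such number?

8981

Write x = 149 + 192·k. Then 192·k ≡ 515 − 149 ≡ 366 (mod 1411).
Need 192⁻¹ mod 1411. Extended Euclid on (1411, 192):
1411 = 7*192 + 67
192 = 2*67 + 58
67 = 1*58 + 9
58 = 6*9 + 4
9 = 2*4 + 1
4 = 4*1 + 0
Back-substitute:
1 = 9 − 2·4
1 = −2·58 + 13·9
1 = 13·67 − 15·58
1 = −15·192 + 43·67
1 = 43·1411 − 316·192
192⁻¹ ≡ 1095 (mod 1411), so k ≡ 1095·366 ≡ 46 (mod 1411).
x = 149 + 192·46 = 8981.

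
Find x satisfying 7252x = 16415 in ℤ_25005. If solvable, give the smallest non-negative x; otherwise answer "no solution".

11660

First find gcd(7252, 25005):
25005 = 3·7252 + 3249
7252 = 2·3249 + 754
3249 = 4·754 + 233
754 = 3·233 + 55
233 = 4·55 + 13
55 = 4·13 + 3
13 = 4·3 + 1
3 = 3·1 + 0
gcd = 1, so a unique solution mod 25005 exists.
Back-substitute for the Bézout coefficients:
1 = 13 − 4·3
1 = −4·55 + 17·13
1 = 17·233 − 72·55
1 = −72·754 + 233·233
1 = 233·3249 − 1004·754
1 = −1004·7252 + 2241·3249
1 = 2241·25005 − 7727·7252
So 7252·(-7727) ≡ 1 (mod 25005), giving 7252⁻¹ ≡ 17278.
x ≡ 7252⁻¹·16415 ≡ 17278·16415 ≡ 11660 (mod 25005).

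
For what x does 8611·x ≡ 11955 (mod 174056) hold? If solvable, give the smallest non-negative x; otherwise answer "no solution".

66705

First find gcd(8611, 174056):
174056 = 20×8611 + 1836
8611 = 4×1836 + 1267
1836 = 1×1267 + 569
1267 = 2×569 + 129
569 = 4×129 + 53
129 = 2×53 + 23
53 = 2×23 + 7
23 = 3×7 + 2
7 = 3×2 + 1
2 = 2×1 + 0
gcd = 1, so a unique solution mod 174056 exists.
Back-substitute for the Bézout coefficients:
1 = 7 − 3·2
1 = −3·23 + 10·7
1 = 10·53 − 23·23
1 = −23·129 + 56·53
1 = 56·569 − 247·129
1 = −247·1267 + 550·569
1 = 550·1836 − 797·1267
1 = −797·8611 + 3738·1836
1 = 3738·174056 − 75557·8611
So 8611·(-75557) ≡ 1 (mod 174056), giving 8611⁻¹ ≡ 98499.
x ≡ 8611⁻¹·11955 ≡ 98499·11955 ≡ 66705 (mod 174056).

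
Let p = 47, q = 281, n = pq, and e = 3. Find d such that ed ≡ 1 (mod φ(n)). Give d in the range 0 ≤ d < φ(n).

φ(n) = (p−1)(q−1) = 46·280 = 12880.
Need d with 3·d ≡ 1 (mod 12880). Apply the extended Euclidean algorithm:
12880 = 4293·3 + 1
3 = 3·1 + 0
Back-substitute:
1 = 12880 − 4293·3
So 3·(-4293) ≡ 1 (mod 12880), hence d ≡ -4293 ≡ 8587 (mod 12880).

8587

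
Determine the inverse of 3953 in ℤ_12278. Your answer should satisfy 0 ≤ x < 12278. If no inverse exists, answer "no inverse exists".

Apply the Euclidean algorithm to 12278 and 3953:
12278 = 3×3953 + 419
3953 = 9×419 + 182
419 = 2×182 + 55
182 = 3×55 + 17
55 = 3×17 + 4
17 = 4×4 + 1
4 = 4×1 + 0
gcd = 1, so the inverse exists. Back-substitute:
1 = 17 − 4·4
1 = −4·55 + 13·17
1 = 13·182 − 43·55
1 = −43·419 + 99·182
1 = 99·3953 − 934·419
1 = −934·12278 + 2901·3953
So 3953·2901 ≡ 1 (mod 12278).

2901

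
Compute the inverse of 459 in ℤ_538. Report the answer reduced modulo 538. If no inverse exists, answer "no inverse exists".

143

Extended Euclidean algorithm:
538 = 1·459 + 79
459 = 5·79 + 64
79 = 1·64 + 15
64 = 4·15 + 4
15 = 3·4 + 3
4 = 1·3 + 1
3 = 3·1 + 0
gcd = 1, so the inverse exists. Back-substitute:
1 = 4 − 3
1 = −15 + 4·4
1 = 4·64 − 17·15
1 = −17·79 + 21·64
1 = 21·459 − 122·79
1 = −122·538 + 143·459
So 459·143 ≡ 1 (mod 538).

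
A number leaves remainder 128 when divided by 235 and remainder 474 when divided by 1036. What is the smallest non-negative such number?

113398

Write x = 128 + 235·k. Then 235·k ≡ 474 − 128 ≡ 346 (mod 1036).
Need 235⁻¹ mod 1036. Extended Euclid on (1036, 235):
1036 = 4·235 + 96
235 = 2·96 + 43
96 = 2·43 + 10
43 = 4·10 + 3
10 = 3·3 + 1
3 = 3·1 + 0
Back-substitute:
1 = 10 − 3·3
1 = −3·43 + 13·10
1 = 13·96 − 29·43
1 = −29·235 + 71·96
1 = 71·1036 − 313·235
235⁻¹ ≡ 723 (mod 1036), so k ≡ 723·346 ≡ 482 (mod 1036).
x = 128 + 235·482 = 113398.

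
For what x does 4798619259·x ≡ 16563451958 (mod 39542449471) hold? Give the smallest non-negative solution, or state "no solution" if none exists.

gcd(4798619259, 39542449471):
39542449471 = 8·4798619259 + 1153495399
4798619259 = 4·1153495399 + 184637663
1153495399 = 6·184637663 + 45669421
184637663 = 4·45669421 + 1959979
45669421 = 23·1959979 + 589904
1959979 = 3·589904 + 190267
589904 = 3·190267 + 19103
190267 = 9·19103 + 18340
19103 = 1·18340 + 763
18340 = 24·763 + 28
763 = 27·28 + 7
28 = 4·7 + 0
gcd = 7, but 7 ∤ 16563451958, so the congruence has no solution.

no solution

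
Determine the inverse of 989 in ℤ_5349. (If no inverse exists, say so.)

1655

Extended Euclidean algorithm:
5349 = 5*989 + 404
989 = 2*404 + 181
404 = 2*181 + 42
181 = 4*42 + 13
42 = 3*13 + 3
13 = 4*3 + 1
3 = 3*1 + 0
Since gcd(989, 5349) = 1, back-substitute to write 1 as a combination:
1 = 13 − 4·3
1 = −4·42 + 13·13
1 = 13·181 − 56·42
1 = −56·404 + 125·181
1 = 125·989 − 306·404
1 = −306·5349 + 1655·989
So 989·1655 ≡ 1 (mod 5349).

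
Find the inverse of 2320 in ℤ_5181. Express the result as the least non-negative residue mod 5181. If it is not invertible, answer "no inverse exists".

1561

Run Euclid on (5181, 2320):
5181 = 2·2320 + 541
2320 = 4·541 + 156
541 = 3·156 + 73
156 = 2·73 + 10
73 = 7·10 + 3
10 = 3·3 + 1
3 = 3·1 + 0
Since gcd(2320, 5181) = 1, back-substitute to write 1 as a combination:
1 = 10 − 3·3
1 = −3·73 + 22·10
1 = 22·156 − 47·73
1 = −47·541 + 163·156
1 = 163·2320 − 699·541
1 = −699·5181 + 1561·2320
So 2320·1561 ≡ 1 (mod 5181).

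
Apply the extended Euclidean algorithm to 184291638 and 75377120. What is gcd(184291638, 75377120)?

2

Euclidean algorithm:
184291638 = 2*75377120 + 33537398
75377120 = 2*33537398 + 8302324
33537398 = 4*8302324 + 328102
8302324 = 25*328102 + 99774
328102 = 3*99774 + 28780
99774 = 3*28780 + 13434
28780 = 2*13434 + 1912
13434 = 7*1912 + 50
1912 = 38*50 + 12
50 = 4*12 + 2
12 = 6*2 + 0
gcd(184291638, 75377120) = 2.
Express as a combination:
2 = 50 − 4·12
2 = −4·1912 + 153·50
2 = 153·13434 − 1075·1912
2 = −1075·28780 + 2303·13434
2 = 2303·99774 − 7984·28780
2 = −7984·328102 + 26255·99774
2 = 26255·8302324 − 664359·328102
2 = −664359·33537398 + 2683691·8302324
2 = 2683691·75377120 − 6031741·33537398
2 = −6031741·184291638 + 14747173·75377120
So 2 = (-6031741)·184291638 + (14747173)·75377120.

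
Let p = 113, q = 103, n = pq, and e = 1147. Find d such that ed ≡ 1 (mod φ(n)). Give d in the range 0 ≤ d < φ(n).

φ(n) = (p−1)(q−1) = 112·102 = 11424.
Need d with 1147·d ≡ 1 (mod 11424). Apply the extended Euclidean algorithm:
11424 = 9*1147 + 1101
1147 = 1*1101 + 46
1101 = 23*46 + 43
46 = 1*43 + 3
43 = 14*3 + 1
3 = 3*1 + 0
Back-substitute:
1 = 43 − 14·3
1 = −14·46 + 15·43
1 = 15·1101 − 359·46
1 = −359·1147 + 374·1101
1 = 374·11424 − 3725·1147
So 1147·(-3725) ≡ 1 (mod 11424), hence d ≡ -3725 ≡ 7699 (mod 11424).

7699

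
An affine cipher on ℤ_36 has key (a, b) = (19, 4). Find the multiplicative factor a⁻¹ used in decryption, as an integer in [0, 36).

19

gcd(36, 19) by repeated division:
36 = 1×19 + 17
19 = 1×17 + 2
17 = 8×2 + 1
2 = 2×1 + 0
gcd = 1, so the inverse exists. Back-substitute:
1 = 17 − 8·2
1 = −8·19 + 9·17
1 = 9·36 − 17·19
Hence 19⁻¹ ≡ -17 ≡ 19 (mod 36).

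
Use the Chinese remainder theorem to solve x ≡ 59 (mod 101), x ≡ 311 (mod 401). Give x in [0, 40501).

Write x = 59 + 101·k. Then 101·k ≡ 311 − 59 ≡ 252 (mod 401).
Need 101⁻¹ mod 401. Extended Euclid on (401, 101):
401 = 3·101 + 98
101 = 1·98 + 3
98 = 32·3 + 2
3 = 1·2 + 1
2 = 2·1 + 0
Back-substitute:
1 = 3 − 2
1 = −98 + 33·3
1 = 33·101 − 34·98
1 = −34·401 + 135·101
101⁻¹ ≡ 135 (mod 401), so k ≡ 135·252 ≡ 336 (mod 401).
x = 59 + 101·336 = 33995.

33995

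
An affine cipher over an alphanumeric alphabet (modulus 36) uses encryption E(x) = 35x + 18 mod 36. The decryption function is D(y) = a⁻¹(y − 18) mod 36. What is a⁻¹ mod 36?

35

Run Euclid on (36, 35):
36 = 1*35 + 1
35 = 35*1 + 0
The gcd is 1. Working backward:
1 = 36 − 35
So 35·(-1) ≡ 1 (mod 36), and -1 ≡ 35 (mod 36).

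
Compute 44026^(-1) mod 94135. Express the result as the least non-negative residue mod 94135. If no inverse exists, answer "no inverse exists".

90096

gcd(94135, 44026) by repeated division:
94135 = 2×44026 + 6083
44026 = 7×6083 + 1445
6083 = 4×1445 + 303
1445 = 4×303 + 233
303 = 1×233 + 70
233 = 3×70 + 23
70 = 3×23 + 1
23 = 23×1 + 0
gcd = 1, so the inverse exists. Back-substitute:
1 = 70 − 3·23
1 = −3·233 + 10·70
1 = 10·303 − 13·233
1 = −13·1445 + 62·303
1 = 62·6083 − 261·1445
1 = −261·44026 + 1889·6083
1 = 1889·94135 − 4039·44026
Hence 44026⁻¹ ≡ -4039 ≡ 90096 (mod 94135).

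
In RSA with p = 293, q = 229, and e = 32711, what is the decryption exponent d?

38711

φ(n) = (p−1)(q−1) = 292·228 = 66576.
Need d with 32711·d ≡ 1 (mod 66576). Apply the extended Euclidean algorithm:
66576 = 2*32711 + 1154
32711 = 28*1154 + 399
1154 = 2*399 + 356
399 = 1*356 + 43
356 = 8*43 + 12
43 = 3*12 + 7
12 = 1*7 + 5
7 = 1*5 + 2
5 = 2*2 + 1
2 = 2*1 + 0
Back-substitute:
1 = 5 − 2·2
1 = −2·7 + 3·5
1 = 3·12 − 5·7
1 = −5·43 + 18·12
1 = 18·356 − 149·43
1 = −149·399 + 167·356
1 = 167·1154 − 483·399
1 = −483·32711 + 13691·1154
1 = 13691·66576 − 27865·32711
So 32711·(-27865) ≡ 1 (mod 66576), hence d ≡ -27865 ≡ 38711 (mod 66576).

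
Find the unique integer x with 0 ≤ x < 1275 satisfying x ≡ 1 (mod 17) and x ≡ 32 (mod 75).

1157

Write x = 1 + 17·k. Then 17·k ≡ 32 − 1 ≡ 31 (mod 75).
Need 17⁻¹ mod 75. Extended Euclid on (75, 17):
75 = 4×17 + 7
17 = 2×7 + 3
7 = 2×3 + 1
3 = 3×1 + 0
Back-substitute:
1 = 7 − 2·3
1 = −2·17 + 5·7
1 = 5·75 − 22·17
17⁻¹ ≡ 53 (mod 75), so k ≡ 53·31 ≡ 68 (mod 75).
x = 1 + 17·68 = 1157.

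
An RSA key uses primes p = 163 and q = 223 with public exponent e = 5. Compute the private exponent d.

φ(n) = (p−1)(q−1) = 162·222 = 35964.
Need d with 5·d ≡ 1 (mod 35964). Apply the extended Euclidean algorithm:
35964 = 7192×5 + 4
5 = 1×4 + 1
4 = 4×1 + 0
Back-substitute:
1 = 5 − 4
1 = −35964 + 7193·5
So 5·7193 ≡ 1 (mod 35964), hence d = 7193.

7193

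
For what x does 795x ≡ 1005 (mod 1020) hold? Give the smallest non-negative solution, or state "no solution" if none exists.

59

First find gcd(795, 1020):
1020 = 1*795 + 225
795 = 3*225 + 120
225 = 1*120 + 105
120 = 1*105 + 15
105 = 7*15 + 0
gcd = 15 and 15 | 1005, so solutions exist. Divide through by 15: 53x ≡ 67 (mod 68).
Now find 53⁻¹ mod 68:
68 = 1*53 + 15
53 = 3*15 + 8
15 = 1*8 + 7
8 = 1*7 + 1
7 = 7*1 + 0
Back-substitute:
1 = 8 − 7
1 = −15 + 2·8
1 = 2·53 − 7·15
1 = −7·68 + 9·53
So 53⁻¹ ≡ 9 (mod 68).
Then x ≡ 9·67 ≡ 59 (mod 68); the smallest non-negative solution is x = 59.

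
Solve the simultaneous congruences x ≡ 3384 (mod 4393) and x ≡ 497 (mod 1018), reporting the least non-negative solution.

939093

Write x = 3384 + 4393·k. Then 4393·k ≡ 497 − 3384 ≡ 167 (mod 1018).
Need 4393⁻¹ mod 1018. Extended Euclid on (1018, 321):
1018 = 3·321 + 55
321 = 5·55 + 46
55 = 1·46 + 9
46 = 5·9 + 1
9 = 9·1 + 0
Back-substitute:
1 = 46 − 5·9
1 = −5·55 + 6·46
1 = 6·321 − 35·55
1 = −35·1018 + 111·321
4393⁻¹ ≡ 111 (mod 1018), so k ≡ 111·167 ≡ 213 (mod 1018).
x = 3384 + 4393·213 = 939093.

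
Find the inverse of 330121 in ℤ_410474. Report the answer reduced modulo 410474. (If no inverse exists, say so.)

Run Euclid on (410474, 330121):
410474 = 1*330121 + 80353
330121 = 4*80353 + 8709
80353 = 9*8709 + 1972
8709 = 4*1972 + 821
1972 = 2*821 + 330
821 = 2*330 + 161
330 = 2*161 + 8
161 = 20*8 + 1
8 = 8*1 + 0
gcd = 1, so the inverse exists. Back-substitute:
1 = 161 − 20·8
1 = −20·330 + 41·161
1 = 41·821 − 102·330
1 = −102·1972 + 245·821
1 = 245·8709 − 1082·1972
1 = −1082·80353 + 9983·8709
1 = 9983·330121 − 41014·80353
1 = −41014·410474 + 50997·330121
So 330121·50997 ≡ 1 (mod 410474).

50997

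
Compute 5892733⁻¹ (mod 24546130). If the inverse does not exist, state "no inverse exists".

no inverse exists

Euclidean algorithm on 24546130, 5892733:
24546130 = 4·5892733 + 975198
5892733 = 6·975198 + 41545
975198 = 23·41545 + 19663
41545 = 2·19663 + 2219
19663 = 8·2219 + 1911
2219 = 1·1911 + 308
1911 = 6·308 + 63
308 = 4·63 + 56
63 = 1·56 + 7
56 = 8·7 + 0
gcd(5892733, 24546130) = 7 ≠ 1, so 5892733 has no multiplicative inverse modulo 24546130.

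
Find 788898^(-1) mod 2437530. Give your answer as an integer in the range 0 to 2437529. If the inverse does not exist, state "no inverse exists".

no inverse exists

Compute gcd(788898, 2437530):
2437530 = 3*788898 + 70836
788898 = 11*70836 + 9702
70836 = 7*9702 + 2922
9702 = 3*2922 + 936
2922 = 3*936 + 114
936 = 8*114 + 24
114 = 4*24 + 18
24 = 1*18 + 6
18 = 3*6 + 0
The gcd is 6, not 1, hence no inverse exists.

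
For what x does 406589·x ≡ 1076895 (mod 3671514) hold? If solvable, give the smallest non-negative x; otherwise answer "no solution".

342819

First find gcd(406589, 3671514):
3671514 = 9×406589 + 12213
406589 = 33×12213 + 3560
12213 = 3×3560 + 1533
3560 = 2×1533 + 494
1533 = 3×494 + 51
494 = 9×51 + 35
51 = 1×35 + 16
35 = 2×16 + 3
16 = 5×3 + 1
3 = 3×1 + 0
gcd = 1, so a unique solution mod 3671514 exists.
Back-substitute for the Bézout coefficients:
1 = 16 − 5·3
1 = −5·35 + 11·16
1 = 11·51 − 16·35
1 = −16·494 + 155·51
1 = 155·1533 − 481·494
1 = −481·3560 + 1117·1533
1 = 1117·12213 − 3832·3560
1 = −3832·406589 + 127573·12213
1 = 127573·3671514 − 1151989·406589
So 406589·(-1151989) ≡ 1 (mod 3671514), giving 406589⁻¹ ≡ 2519525.
x ≡ 406589⁻¹·1076895 ≡ 2519525·1076895 ≡ 342819 (mod 3671514).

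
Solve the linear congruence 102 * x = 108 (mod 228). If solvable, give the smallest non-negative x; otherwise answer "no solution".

First find gcd(102, 228):
228 = 2*102 + 24
102 = 4*24 + 6
24 = 4*6 + 0
gcd = 6 and 6 | 108, so solutions exist. Divide through by 6: 17x ≡ 18 (mod 38).
Now find 17⁻¹ mod 38:
38 = 2*17 + 4
17 = 4*4 + 1
4 = 4*1 + 0
Back-substitute:
1 = 17 − 4·4
1 = −4·38 + 9·17
So 17⁻¹ ≡ 9 (mod 38).
Then x ≡ 9·18 ≡ 10 (mod 38); the smallest non-negative solution is x = 10.

10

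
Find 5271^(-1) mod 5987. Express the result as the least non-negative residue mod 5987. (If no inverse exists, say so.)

393

Run Euclid on (5987, 5271):
5987 = 1×5271 + 716
5271 = 7×716 + 259
716 = 2×259 + 198
259 = 1×198 + 61
198 = 3×61 + 15
61 = 4×15 + 1
15 = 15×1 + 0
Since gcd(5271, 5987) = 1, back-substitute to write 1 as a combination:
1 = 61 − 4·15
1 = −4·198 + 13·61
1 = 13·259 − 17·198
1 = −17·716 + 47·259
1 = 47·5271 − 346·716
1 = −346·5987 + 393·5271
So 5271·393 ≡ 1 (mod 5987).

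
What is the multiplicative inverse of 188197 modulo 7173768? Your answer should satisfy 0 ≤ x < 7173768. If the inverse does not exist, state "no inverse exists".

4964845

Extended Euclidean algorithm:
7173768 = 38*188197 + 22282
188197 = 8*22282 + 9941
22282 = 2*9941 + 2400
9941 = 4*2400 + 341
2400 = 7*341 + 13
341 = 26*13 + 3
13 = 4*3 + 1
3 = 3*1 + 0
Since gcd(188197, 7173768) = 1, back-substitute to write 1 as a combination:
1 = 13 − 4·3
1 = −4·341 + 105·13
1 = 105·2400 − 739·341
1 = −739·9941 + 3061·2400
1 = 3061·22282 − 6861·9941
1 = −6861·188197 + 57949·22282
1 = 57949·7173768 − 2208923·188197
So 188197·(-2208923) ≡ 1 (mod 7173768), and -2208923 ≡ 4964845 (mod 7173768).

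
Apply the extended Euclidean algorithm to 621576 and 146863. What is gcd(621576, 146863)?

1

Euclidean algorithm:
621576 = 4×146863 + 34124
146863 = 4×34124 + 10367
34124 = 3×10367 + 3023
10367 = 3×3023 + 1298
3023 = 2×1298 + 427
1298 = 3×427 + 17
427 = 25×17 + 2
17 = 8×2 + 1
2 = 2×1 + 0
gcd(621576, 146863) = 1.
Working backward:
1 = 17 − 8·2
1 = −8·427 + 201·17
1 = 201·1298 − 611·427
1 = −611·3023 + 1423·1298
1 = 1423·10367 − 4880·3023
1 = −4880·34124 + 16063·10367
1 = 16063·146863 − 69132·34124
1 = −69132·621576 + 292591·146863
So 1 = (-69132)·621576 + (292591)·146863.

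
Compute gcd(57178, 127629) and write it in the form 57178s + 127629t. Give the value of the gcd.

Apply Euclid's algorithm to 127629 and 57178:
127629 = 2×57178 + 13273
57178 = 4×13273 + 4086
13273 = 3×4086 + 1015
4086 = 4×1015 + 26
1015 = 39×26 + 1
26 = 26×1 + 0
gcd(57178, 127629) = 1.
Express as a combination:
1 = 1015 − 39·26
1 = −39·4086 + 157·1015
1 = 157·13273 − 510·4086
1 = −510·57178 + 2197·13273
1 = 2197·127629 − 4904·57178
So 1 = (2197)·127629 + (-4904)·57178.

1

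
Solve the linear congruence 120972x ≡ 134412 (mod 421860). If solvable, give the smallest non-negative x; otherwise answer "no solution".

First find gcd(120972, 421860):
421860 = 3×120972 + 58944
120972 = 2×58944 + 3084
58944 = 19×3084 + 348
3084 = 8×348 + 300
348 = 1×300 + 48
300 = 6×48 + 12
48 = 4×12 + 0
gcd = 12 and 12 | 134412, so solutions exist. Divide through by 12: 10081x ≡ 11201 (mod 35155).
Now find 10081⁻¹ mod 35155:
35155 = 3×10081 + 4912
10081 = 2×4912 + 257
4912 = 19×257 + 29
257 = 8×29 + 25
29 = 1×25 + 4
25 = 6×4 + 1
4 = 4×1 + 0
Back-substitute:
1 = 25 − 6·4
1 = −6·29 + 7·25
1 = 7·257 − 62·29
1 = −62·4912 + 1185·257
1 = 1185·10081 − 2432·4912
1 = −2432·35155 + 8481·10081
So 10081⁻¹ ≡ 8481 (mod 35155).
Then x ≡ 8481·11201 ≡ 6871 (mod 35155); the smallest non-negative solution is x = 6871.

6871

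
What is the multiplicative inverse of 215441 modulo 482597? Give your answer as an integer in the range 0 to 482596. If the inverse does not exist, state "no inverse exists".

370904

Extended Euclidean algorithm:
482597 = 2×215441 + 51715
215441 = 4×51715 + 8581
51715 = 6×8581 + 229
8581 = 37×229 + 108
229 = 2×108 + 13
108 = 8×13 + 4
13 = 3×4 + 1
4 = 4×1 + 0
gcd = 1, so the inverse exists. Back-substitute:
1 = 13 − 3·4
1 = −3·108 + 25·13
1 = 25·229 − 53·108
1 = −53·8581 + 1986·229
1 = 1986·51715 − 11969·8581
1 = −11969·215441 + 49862·51715
1 = 49862·482597 − 111693·215441
Hence 215441⁻¹ ≡ -111693 ≡ 370904 (mod 482597).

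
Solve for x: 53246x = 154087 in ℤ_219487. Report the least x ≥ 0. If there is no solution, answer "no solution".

First find gcd(53246, 219487):
219487 = 4·53246 + 6503
53246 = 8·6503 + 1222
6503 = 5·1222 + 393
1222 = 3·393 + 43
393 = 9·43 + 6
43 = 7·6 + 1
6 = 6·1 + 0
gcd = 1, so a unique solution mod 219487 exists.
Back-substitute for the Bézout coefficients:
1 = 43 − 7·6
1 = −7·393 + 64·43
1 = 64·1222 − 199·393
1 = −199·6503 + 1059·1222
1 = 1059·53246 − 8671·6503
1 = −8671·219487 + 35743·53246
So 53246·(35743) ≡ 1 (mod 219487), giving 53246⁻¹ ≡ 35743.
x ≡ 53246⁻¹·154087 ≡ 35743·154087 ≡ 163837 (mod 219487).

163837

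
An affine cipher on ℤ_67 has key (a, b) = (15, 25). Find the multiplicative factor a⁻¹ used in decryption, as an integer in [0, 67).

gcd(67, 15) by repeated division:
67 = 4*15 + 7
15 = 2*7 + 1
7 = 7*1 + 0
The gcd is 1. Working backward:
1 = 15 − 2·7
1 = −2·67 + 9·15
So 15·9 ≡ 1 (mod 67).

9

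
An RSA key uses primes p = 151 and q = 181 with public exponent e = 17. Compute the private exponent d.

6353

φ(n) = (p−1)(q−1) = 150·180 = 27000.
Need d with 17·d ≡ 1 (mod 27000). Apply the extended Euclidean algorithm:
27000 = 1588·17 + 4
17 = 4·4 + 1
4 = 4·1 + 0
Back-substitute:
1 = 17 − 4·4
1 = −4·27000 + 6353·17
So 17·6353 ≡ 1 (mod 27000), hence d = 6353.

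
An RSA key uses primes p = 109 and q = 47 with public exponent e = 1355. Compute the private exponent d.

11

φ(n) = (p−1)(q−1) = 108·46 = 4968.
Need d with 1355·d ≡ 1 (mod 4968). Apply the extended Euclidean algorithm:
4968 = 3·1355 + 903
1355 = 1·903 + 452
903 = 1·452 + 451
452 = 1·451 + 1
451 = 451·1 + 0
Back-substitute:
1 = 452 − 451
1 = −903 + 2·452
1 = 2·1355 − 3·903
1 = −3·4968 + 11·1355
So 1355·11 ≡ 1 (mod 4968), hence d = 11.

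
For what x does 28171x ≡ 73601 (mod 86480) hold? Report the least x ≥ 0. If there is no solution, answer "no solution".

11011

First find gcd(28171, 86480):
86480 = 3·28171 + 1967
28171 = 14·1967 + 633
1967 = 3·633 + 68
633 = 9·68 + 21
68 = 3·21 + 5
21 = 4·5 + 1
5 = 5·1 + 0
gcd = 1, so a unique solution mod 86480 exists.
Back-substitute for the Bézout coefficients:
1 = 21 − 4·5
1 = −4·68 + 13·21
1 = 13·633 − 121·68
1 = −121·1967 + 376·633
1 = 376·28171 − 5385·1967
1 = −5385·86480 + 16531·28171
So 28171·(16531) ≡ 1 (mod 86480), giving 28171⁻¹ ≡ 16531.
x ≡ 28171⁻¹·73601 ≡ 16531·73601 ≡ 11011 (mod 86480).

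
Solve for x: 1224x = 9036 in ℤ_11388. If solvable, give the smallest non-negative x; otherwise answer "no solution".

761

First find gcd(1224, 11388):
11388 = 9×1224 + 372
1224 = 3×372 + 108
372 = 3×108 + 48
108 = 2×48 + 12
48 = 4×12 + 0
gcd = 12 and 12 | 9036, so solutions exist. Divide through by 12: 102x ≡ 753 (mod 949).
Now find 102⁻¹ mod 949:
949 = 9×102 + 31
102 = 3×31 + 9
31 = 3×9 + 4
9 = 2×4 + 1
4 = 4×1 + 0
Back-substitute:
1 = 9 − 2·4
1 = −2·31 + 7·9
1 = 7·102 − 23·31
1 = −23·949 + 214·102
So 102⁻¹ ≡ 214 (mod 949).
Then x ≡ 214·753 ≡ 761 (mod 949); the smallest non-negative solution is x = 761.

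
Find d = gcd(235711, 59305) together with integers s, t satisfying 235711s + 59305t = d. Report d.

1

Apply Euclid's algorithm to 235711 and 59305:
235711 = 3·59305 + 57796
59305 = 1·57796 + 1509
57796 = 38·1509 + 454
1509 = 3·454 + 147
454 = 3·147 + 13
147 = 11·13 + 4
13 = 3·4 + 1
4 = 4·1 + 0
gcd(235711, 59305) = 1.
Working backward:
1 = 13 − 3·4
1 = −3·147 + 34·13
1 = 34·454 − 105·147
1 = −105·1509 + 349·454
1 = 349·57796 − 13367·1509
1 = −13367·59305 + 13716·57796
1 = 13716·235711 − 54515·59305
So 1 = (13716)·235711 + (-54515)·59305.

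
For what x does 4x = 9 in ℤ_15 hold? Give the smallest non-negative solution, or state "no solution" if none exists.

First find gcd(4, 15):
15 = 3·4 + 3
4 = 1·3 + 1
3 = 3·1 + 0
gcd = 1, so a unique solution mod 15 exists.
Back-substitute for the Bézout coefficients:
1 = 4 − 3
1 = −15 + 4·4
So 4·(4) ≡ 1 (mod 15), giving 4⁻¹ ≡ 4.
x ≡ 4⁻¹·9 ≡ 4·9 ≡ 6 (mod 15).

6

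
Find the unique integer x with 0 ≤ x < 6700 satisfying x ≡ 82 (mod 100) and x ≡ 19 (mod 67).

5982

Write x = 82 + 100·k. Then 100·k ≡ 19 − 82 ≡ 4 (mod 67).
Need 100⁻¹ mod 67. Extended Euclid on (67, 33):
67 = 2·33 + 1
33 = 33·1 + 0
Back-substitute:
1 = 67 − 2·33
100⁻¹ ≡ 65 (mod 67), so k ≡ 65·4 ≡ 59 (mod 67).
x = 82 + 100·59 = 5982.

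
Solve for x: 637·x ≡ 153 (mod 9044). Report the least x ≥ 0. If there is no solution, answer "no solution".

no solution

gcd(637, 9044):
9044 = 14*637 + 126
637 = 5*126 + 7
126 = 18*7 + 0
gcd = 7, but 7 ∤ 153, so the congruence has no solution.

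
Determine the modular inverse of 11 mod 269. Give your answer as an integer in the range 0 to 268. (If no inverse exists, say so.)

49

Run Euclid on (269, 11):
269 = 24*11 + 5
11 = 2*5 + 1
5 = 5*1 + 0
The gcd is 1. Working backward:
1 = 11 − 2·5
1 = −2·269 + 49·11
So 11·49 ≡ 1 (mod 269).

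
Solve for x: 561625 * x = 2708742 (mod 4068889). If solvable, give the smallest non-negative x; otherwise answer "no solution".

137273

First find gcd(561625, 4068889):
4068889 = 7×561625 + 137514
561625 = 4×137514 + 11569
137514 = 11×11569 + 10255
11569 = 1×10255 + 1314
10255 = 7×1314 + 1057
1314 = 1×1057 + 257
1057 = 4×257 + 29
257 = 8×29 + 25
29 = 1×25 + 4
25 = 6×4 + 1
4 = 4×1 + 0
gcd = 1, so a unique solution mod 4068889 exists.
Back-substitute for the Bézout coefficients:
1 = 25 − 6·4
1 = −6·29 + 7·25
1 = 7·257 − 62·29
1 = −62·1057 + 255·257
1 = 255·1314 − 317·1057
1 = −317·10255 + 2474·1314
1 = 2474·11569 − 2791·10255
1 = −2791·137514 + 33175·11569
1 = 33175·561625 − 135491·137514
1 = −135491·4068889 + 981612·561625
So 561625·(981612) ≡ 1 (mod 4068889), giving 561625⁻¹ ≡ 981612.
x ≡ 561625⁻¹·2708742 ≡ 981612·2708742 ≡ 137273 (mod 4068889).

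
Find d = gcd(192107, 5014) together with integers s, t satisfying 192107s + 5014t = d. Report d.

Repeated division:
192107 = 38×5014 + 1575
5014 = 3×1575 + 289
1575 = 5×289 + 130
289 = 2×130 + 29
130 = 4×29 + 14
29 = 2×14 + 1
14 = 14×1 + 0
gcd(192107, 5014) = 1.
Working backward:
1 = 29 − 2·14
1 = −2·130 + 9·29
1 = 9·289 − 20·130
1 = −20·1575 + 109·289
1 = 109·5014 − 347·1575
1 = −347·192107 + 13295·5014
So 1 = (-347)·192107 + (13295)·5014.

1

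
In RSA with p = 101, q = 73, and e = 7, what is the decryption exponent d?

5143

φ(n) = (p−1)(q−1) = 100·72 = 7200.
Need d with 7·d ≡ 1 (mod 7200). Apply the extended Euclidean algorithm:
7200 = 1028×7 + 4
7 = 1×4 + 3
4 = 1×3 + 1
3 = 3×1 + 0
Back-substitute:
1 = 4 − 3
1 = −7 + 2·4
1 = 2·7200 − 2057·7
So 7·(-2057) ≡ 1 (mod 7200), hence d ≡ -2057 ≡ 5143 (mod 7200).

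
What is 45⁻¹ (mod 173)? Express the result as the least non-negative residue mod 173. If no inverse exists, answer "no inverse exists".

50

Extended Euclidean algorithm:
173 = 3·45 + 38
45 = 1·38 + 7
38 = 5·7 + 3
7 = 2·3 + 1
3 = 3·1 + 0
The gcd is 1. Working backward:
1 = 7 − 2·3
1 = −2·38 + 11·7
1 = 11·45 − 13·38
1 = −13·173 + 50·45
So 45·50 ≡ 1 (mod 173).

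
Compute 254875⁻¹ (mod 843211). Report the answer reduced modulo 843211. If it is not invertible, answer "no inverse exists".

Extended Euclidean algorithm:
843211 = 3×254875 + 78586
254875 = 3×78586 + 19117
78586 = 4×19117 + 2118
19117 = 9×2118 + 55
2118 = 38×55 + 28
55 = 1×28 + 27
28 = 1×27 + 1
27 = 27×1 + 0
The gcd is 1. Working backward:
1 = 28 − 27
1 = −55 + 2·28
1 = 2·2118 − 77·55
1 = −77·19117 + 695·2118
1 = 695·78586 − 2857·19117
1 = −2857·254875 + 9266·78586
1 = 9266·843211 − 30655·254875
Hence 254875⁻¹ ≡ -30655 ≡ 812556 (mod 843211).

812556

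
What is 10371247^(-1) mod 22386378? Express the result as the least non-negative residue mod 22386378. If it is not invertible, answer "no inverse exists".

Run Euclid on (22386378, 10371247):
22386378 = 2*10371247 + 1643884
10371247 = 6*1643884 + 507943
1643884 = 3*507943 + 120055
507943 = 4*120055 + 27723
120055 = 4*27723 + 9163
27723 = 3*9163 + 234
9163 = 39*234 + 37
234 = 6*37 + 12
37 = 3*12 + 1
12 = 12*1 + 0
gcd = 1, so the inverse exists. Back-substitute:
1 = 37 − 3·12
1 = −3·234 + 19·37
1 = 19·9163 − 744·234
1 = −744·27723 + 2251·9163
1 = 2251·120055 − 9748·27723
1 = −9748·507943 + 41243·120055
1 = 41243·1643884 − 133477·507943
1 = −133477·10371247 + 842105·1643884
1 = 842105·22386378 − 1817687·10371247
Hence 10371247⁻¹ ≡ -1817687 ≡ 20568691 (mod 22386378).

20568691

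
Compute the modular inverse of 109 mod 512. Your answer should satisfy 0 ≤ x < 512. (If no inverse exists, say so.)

357

Apply the Euclidean algorithm to 512 and 109:
512 = 4*109 + 76
109 = 1*76 + 33
76 = 2*33 + 10
33 = 3*10 + 3
10 = 3*3 + 1
3 = 3*1 + 0
The gcd is 1. Working backward:
1 = 10 − 3·3
1 = −3·33 + 10·10
1 = 10·76 − 23·33
1 = −23·109 + 33·76
1 = 33·512 − 155·109
Thus 109·(-155) ≡ 1 (mod 512); reducing, -155 mod 512 = 357.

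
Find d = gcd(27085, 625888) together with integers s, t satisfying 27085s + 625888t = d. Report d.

Apply Euclid's algorithm to 625888 and 27085:
625888 = 23×27085 + 2933
27085 = 9×2933 + 688
2933 = 4×688 + 181
688 = 3×181 + 145
181 = 1×145 + 36
145 = 4×36 + 1
36 = 36×1 + 0
gcd(27085, 625888) = 1.
Express as a combination:
1 = 145 − 4·36
1 = −4·181 + 5·145
1 = 5·688 − 19·181
1 = −19·2933 + 81·688
1 = 81·27085 − 748·2933
1 = −748·625888 + 17285·27085
So 1 = (-748)·625888 + (17285)·27085.

1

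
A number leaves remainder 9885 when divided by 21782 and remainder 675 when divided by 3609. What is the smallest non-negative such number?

Write x = 9885 + 21782·k. Then 21782·k ≡ 675 − 9885 ≡ 1617 (mod 3609).
Need 21782⁻¹ mod 3609. Extended Euclid on (3609, 128):
3609 = 28*128 + 25
128 = 5*25 + 3
25 = 8*3 + 1
3 = 3*1 + 0
Back-substitute:
1 = 25 − 8·3
1 = −8·128 + 41·25
1 = 41·3609 − 1156·128
21782⁻¹ ≡ 2453 (mod 3609), so k ≡ 2453·1617 ≡ 210 (mod 3609).
x = 9885 + 21782·210 = 4584105.

4584105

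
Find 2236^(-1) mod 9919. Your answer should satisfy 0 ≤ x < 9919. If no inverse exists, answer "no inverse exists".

no inverse exists

Euclidean algorithm on 9919, 2236:
9919 = 4·2236 + 975
2236 = 2·975 + 286
975 = 3·286 + 117
286 = 2·117 + 52
117 = 2·52 + 13
52 = 4·13 + 0
Since gcd = 13 > 1, 2236 is not a unit mod 9919.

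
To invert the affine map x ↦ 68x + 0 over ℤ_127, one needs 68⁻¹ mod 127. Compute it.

Apply the Euclidean algorithm to 127 and 68:
127 = 1·68 + 59
68 = 1·59 + 9
59 = 6·9 + 5
9 = 1·5 + 4
5 = 1·4 + 1
4 = 4·1 + 0
gcd = 1, so the inverse exists. Back-substitute:
1 = 5 − 4
1 = −9 + 2·5
1 = 2·59 − 13·9
1 = −13·68 + 15·59
1 = 15·127 − 28·68
Hence 68⁻¹ ≡ -28 ≡ 99 (mod 127).

99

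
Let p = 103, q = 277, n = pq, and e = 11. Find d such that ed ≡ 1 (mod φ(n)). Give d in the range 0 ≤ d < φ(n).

φ(n) = (p−1)(q−1) = 102·276 = 28152.
Need d with 11·d ≡ 1 (mod 28152). Apply the extended Euclidean algorithm:
28152 = 2559×11 + 3
11 = 3×3 + 2
3 = 1×2 + 1
2 = 2×1 + 0
Back-substitute:
1 = 3 − 2
1 = −11 + 4·3
1 = 4·28152 − 10237·11
So 11·(-10237) ≡ 1 (mod 28152), hence d ≡ -10237 ≡ 17915 (mod 28152).

17915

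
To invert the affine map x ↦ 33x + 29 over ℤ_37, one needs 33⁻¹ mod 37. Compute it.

9

Run Euclid on (37, 33):
37 = 1·33 + 4
33 = 8·4 + 1
4 = 4·1 + 0
The gcd is 1. Working backward:
1 = 33 − 8·4
1 = −8·37 + 9·33
So 33·9 ≡ 1 (mod 37).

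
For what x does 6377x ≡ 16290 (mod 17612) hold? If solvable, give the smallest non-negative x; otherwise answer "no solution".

no solution

gcd(6377, 17612):
17612 = 2*6377 + 4858
6377 = 1*4858 + 1519
4858 = 3*1519 + 301
1519 = 5*301 + 14
301 = 21*14 + 7
14 = 2*7 + 0
gcd = 7, but 7 ∤ 16290, so the congruence has no solution.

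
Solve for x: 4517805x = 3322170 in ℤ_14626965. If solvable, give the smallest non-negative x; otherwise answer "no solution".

First find gcd(4517805, 14626965):
14626965 = 3×4517805 + 1073550
4517805 = 4×1073550 + 223605
1073550 = 4×223605 + 179130
223605 = 1×179130 + 44475
179130 = 4×44475 + 1230
44475 = 36×1230 + 195
1230 = 6×195 + 60
195 = 3×60 + 15
60 = 4×15 + 0
gcd = 15 and 15 | 3322170, so solutions exist. Divide through by 15: 301187x ≡ 221478 (mod 975131).
Now find 301187⁻¹ mod 975131:
975131 = 3×301187 + 71570
301187 = 4×71570 + 14907
71570 = 4×14907 + 11942
14907 = 1×11942 + 2965
11942 = 4×2965 + 82
2965 = 36×82 + 13
82 = 6×13 + 4
13 = 3×4 + 1
4 = 4×1 + 0
Back-substitute:
1 = 13 − 3·4
1 = −3·82 + 19·13
1 = 19·2965 − 687·82
1 = −687·11942 + 2767·2965
1 = 2767·14907 − 3454·11942
1 = −3454·71570 + 16583·14907
1 = 16583·301187 − 69786·71570
1 = −69786·975131 + 225941·301187
So 301187⁻¹ ≡ 225941 (mod 975131).
Then x ≡ 225941·221478 ≡ 163271 (mod 975131); the smallest non-negative solution is x = 163271.

163271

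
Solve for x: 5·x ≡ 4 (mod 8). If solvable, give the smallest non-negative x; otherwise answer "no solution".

First find gcd(5, 8):
8 = 1*5 + 3
5 = 1*3 + 2
3 = 1*2 + 1
2 = 2*1 + 0
gcd = 1, so a unique solution mod 8 exists.
Back-substitute for the Bézout coefficients:
1 = 3 − 2
1 = −5 + 2·3
1 = 2·8 − 3·5
So 5·(-3) ≡ 1 (mod 8), giving 5⁻¹ ≡ 5.
x ≡ 5⁻¹·4 ≡ 5·4 ≡ 4 (mod 8).

4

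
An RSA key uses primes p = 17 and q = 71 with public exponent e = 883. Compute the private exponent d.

φ(n) = (p−1)(q−1) = 16·70 = 1120.
Need d with 883·d ≡ 1 (mod 1120). Apply the extended Euclidean algorithm:
1120 = 1*883 + 237
883 = 3*237 + 172
237 = 1*172 + 65
172 = 2*65 + 42
65 = 1*42 + 23
42 = 1*23 + 19
23 = 1*19 + 4
19 = 4*4 + 3
4 = 1*3 + 1
3 = 3*1 + 0
Back-substitute:
1 = 4 − 3
1 = −19 + 5·4
1 = 5·23 − 6·19
1 = −6·42 + 11·23
1 = 11·65 − 17·42
1 = −17·172 + 45·65
1 = 45·237 − 62·172
1 = −62·883 + 231·237
1 = 231·1120 − 293·883
So 883·(-293) ≡ 1 (mod 1120), hence d ≡ -293 ≡ 827 (mod 1120).

827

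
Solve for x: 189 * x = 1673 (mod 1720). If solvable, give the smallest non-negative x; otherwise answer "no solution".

837

First find gcd(189, 1720):
1720 = 9×189 + 19
189 = 9×19 + 18
19 = 1×18 + 1
18 = 18×1 + 0
gcd = 1, so a unique solution mod 1720 exists.
Back-substitute for the Bézout coefficients:
1 = 19 − 18
1 = −189 + 10·19
1 = 10·1720 − 91·189
So 189·(-91) ≡ 1 (mod 1720), giving 189⁻¹ ≡ 1629.
x ≡ 189⁻¹·1673 ≡ 1629·1673 ≡ 837 (mod 1720).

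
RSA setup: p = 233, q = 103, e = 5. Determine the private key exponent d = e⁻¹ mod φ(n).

φ(n) = (p−1)(q−1) = 232·102 = 23664.
Need d with 5·d ≡ 1 (mod 23664). Apply the extended Euclidean algorithm:
23664 = 4732·5 + 4
5 = 1·4 + 1
4 = 4·1 + 0
Back-substitute:
1 = 5 − 4
1 = −23664 + 4733·5
So 5·4733 ≡ 1 (mod 23664), hence d = 4733.

4733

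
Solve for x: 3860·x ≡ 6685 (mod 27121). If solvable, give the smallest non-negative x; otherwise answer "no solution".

First find gcd(3860, 27121):
27121 = 7*3860 + 101
3860 = 38*101 + 22
101 = 4*22 + 13
22 = 1*13 + 9
13 = 1*9 + 4
9 = 2*4 + 1
4 = 4*1 + 0
gcd = 1, so a unique solution mod 27121 exists.
Back-substitute for the Bézout coefficients:
1 = 9 − 2·4
1 = −2·13 + 3·9
1 = 3·22 − 5·13
1 = −5·101 + 23·22
1 = 23·3860 − 879·101
1 = −879·27121 + 6176·3860
So 3860·(6176) ≡ 1 (mod 27121), giving 3860⁻¹ ≡ 6176.
x ≡ 3860⁻¹·6685 ≡ 6176·6685 ≡ 8398 (mod 27121).

8398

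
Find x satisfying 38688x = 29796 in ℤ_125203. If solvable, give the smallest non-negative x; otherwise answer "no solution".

First find gcd(38688, 125203):
125203 = 3×38688 + 9139
38688 = 4×9139 + 2132
9139 = 4×2132 + 611
2132 = 3×611 + 299
611 = 2×299 + 13
299 = 23×13 + 0
gcd = 13 and 13 | 29796, so solutions exist. Divide through by 13: 2976x ≡ 2292 (mod 9631).
Now find 2976⁻¹ mod 9631:
9631 = 3×2976 + 703
2976 = 4×703 + 164
703 = 4×164 + 47
164 = 3×47 + 23
47 = 2×23 + 1
23 = 23×1 + 0
Back-substitute:
1 = 47 − 2·23
1 = −2·164 + 7·47
1 = 7·703 − 30·164
1 = −30·2976 + 127·703
1 = 127·9631 − 411·2976
So 2976·(-411) ≡ 1 (mod 9631), i.e. 2976⁻¹ ≡ 9220.
Then x ≡ 9220·2292 ≡ 1826 (mod 9631); the smallest non-negative solution is x = 1826.

1826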